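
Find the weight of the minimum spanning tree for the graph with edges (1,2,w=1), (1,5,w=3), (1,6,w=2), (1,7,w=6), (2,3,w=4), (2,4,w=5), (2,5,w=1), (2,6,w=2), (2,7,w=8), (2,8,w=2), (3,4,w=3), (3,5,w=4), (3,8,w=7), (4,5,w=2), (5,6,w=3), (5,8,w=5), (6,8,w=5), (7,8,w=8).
17 (MST edges: (1,2,w=1), (1,6,w=2), (1,7,w=6), (2,5,w=1), (2,8,w=2), (3,4,w=3), (4,5,w=2); sum of weights 1 + 2 + 6 + 1 + 2 + 3 + 2 = 17)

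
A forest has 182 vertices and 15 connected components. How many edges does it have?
167 (Each of the 15 component trees on V_i vertices has V_i - 1 edges; summing gives V - C = 182 - 15 = 167)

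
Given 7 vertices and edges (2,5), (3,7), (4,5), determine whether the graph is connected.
No, it has 4 components: {1}, {2, 4, 5}, {3, 7}, {6}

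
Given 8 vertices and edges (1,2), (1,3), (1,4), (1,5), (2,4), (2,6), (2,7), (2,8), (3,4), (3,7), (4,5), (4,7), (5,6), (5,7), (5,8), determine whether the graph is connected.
Yes (BFS from 1 visits [1, 2, 3, 4, 5, 6, 7, 8] — all 8 vertices reached)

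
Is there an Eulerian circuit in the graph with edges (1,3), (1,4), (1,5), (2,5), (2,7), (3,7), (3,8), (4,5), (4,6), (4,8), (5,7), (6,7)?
No (2 vertices have odd degree: {1, 3}; Eulerian circuit requires 0)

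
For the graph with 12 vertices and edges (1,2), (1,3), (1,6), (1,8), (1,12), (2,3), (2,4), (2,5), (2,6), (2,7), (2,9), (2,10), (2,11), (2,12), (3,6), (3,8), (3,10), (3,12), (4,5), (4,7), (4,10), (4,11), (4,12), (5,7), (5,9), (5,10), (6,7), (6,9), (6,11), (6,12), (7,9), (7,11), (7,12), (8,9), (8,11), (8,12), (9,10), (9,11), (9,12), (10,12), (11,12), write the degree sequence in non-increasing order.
[10, 10, 8, 7, 7, 7, 6, 6, 6, 5, 5, 5] (degrees: deg(1)=5, deg(2)=10, deg(3)=6, deg(4)=6, deg(5)=5, deg(6)=7, deg(7)=7, deg(8)=5, deg(9)=8, deg(10)=6, deg(11)=7, deg(12)=10)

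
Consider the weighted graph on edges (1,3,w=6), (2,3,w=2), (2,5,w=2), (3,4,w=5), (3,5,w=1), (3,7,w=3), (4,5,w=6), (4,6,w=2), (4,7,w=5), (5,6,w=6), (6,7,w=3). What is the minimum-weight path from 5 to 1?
7 (path: 5 -> 3 -> 1; weights 1 + 6 = 7)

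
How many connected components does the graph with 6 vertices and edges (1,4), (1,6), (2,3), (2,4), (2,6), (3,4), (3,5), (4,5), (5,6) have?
1 (components: {1, 2, 3, 4, 5, 6})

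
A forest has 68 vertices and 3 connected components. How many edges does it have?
65 (Each of the 3 component trees on V_i vertices has V_i - 1 edges; summing gives V - C = 68 - 3 = 65)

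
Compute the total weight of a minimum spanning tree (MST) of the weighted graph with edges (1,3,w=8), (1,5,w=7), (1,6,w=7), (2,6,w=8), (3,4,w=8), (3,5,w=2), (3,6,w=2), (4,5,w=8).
27 (MST edges: (1,6,w=7), (2,6,w=8), (3,4,w=8), (3,5,w=2), (3,6,w=2); sum of weights 7 + 8 + 8 + 2 + 2 = 27)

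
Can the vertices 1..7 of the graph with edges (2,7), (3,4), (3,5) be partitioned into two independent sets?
Yes. Partition: {1, 2, 3, 6}, {4, 5, 7}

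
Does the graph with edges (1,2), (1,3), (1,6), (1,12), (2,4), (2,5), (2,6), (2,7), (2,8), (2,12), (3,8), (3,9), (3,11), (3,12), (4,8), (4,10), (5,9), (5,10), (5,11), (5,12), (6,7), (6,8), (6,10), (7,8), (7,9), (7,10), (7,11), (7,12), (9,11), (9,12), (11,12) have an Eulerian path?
No (10 vertices have odd degree: {2, 3, 4, 5, 6, 7, 8, 9, 11, 12}; Eulerian path requires 0 or 2)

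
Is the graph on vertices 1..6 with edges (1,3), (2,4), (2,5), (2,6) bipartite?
Yes. Partition: {1, 2}, {3, 4, 5, 6}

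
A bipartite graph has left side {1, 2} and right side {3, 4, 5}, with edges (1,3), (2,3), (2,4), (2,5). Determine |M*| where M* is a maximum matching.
2 (matching: (1,3), (2,5); upper bound min(|L|,|R|) = min(2,3) = 2)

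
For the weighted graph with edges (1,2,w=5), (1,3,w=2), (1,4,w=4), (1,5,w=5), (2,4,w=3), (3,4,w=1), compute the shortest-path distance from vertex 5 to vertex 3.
7 (path: 5 -> 1 -> 3; weights 5 + 2 = 7)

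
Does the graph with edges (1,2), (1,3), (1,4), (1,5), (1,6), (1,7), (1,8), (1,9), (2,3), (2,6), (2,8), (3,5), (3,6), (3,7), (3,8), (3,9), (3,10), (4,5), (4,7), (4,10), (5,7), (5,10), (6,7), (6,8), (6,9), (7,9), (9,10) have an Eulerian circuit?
No (2 vertices have odd degree: {5, 9}; Eulerian circuit requires 0)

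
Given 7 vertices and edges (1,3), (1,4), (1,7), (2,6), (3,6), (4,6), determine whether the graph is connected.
No, it has 2 components: {1, 2, 3, 4, 6, 7}, {5}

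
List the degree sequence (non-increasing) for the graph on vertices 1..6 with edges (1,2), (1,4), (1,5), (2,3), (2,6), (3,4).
[3, 3, 2, 2, 1, 1] (degrees: deg(1)=3, deg(2)=3, deg(3)=2, deg(4)=2, deg(5)=1, deg(6)=1)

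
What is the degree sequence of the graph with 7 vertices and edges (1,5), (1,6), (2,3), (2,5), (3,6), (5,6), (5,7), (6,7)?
[4, 4, 2, 2, 2, 2, 0] (degrees: deg(1)=2, deg(2)=2, deg(3)=2, deg(4)=0, deg(5)=4, deg(6)=4, deg(7)=2)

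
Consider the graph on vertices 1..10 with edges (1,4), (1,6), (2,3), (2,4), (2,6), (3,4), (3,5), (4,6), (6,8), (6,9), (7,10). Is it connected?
No, it has 2 components: {1, 2, 3, 4, 5, 6, 8, 9}, {7, 10}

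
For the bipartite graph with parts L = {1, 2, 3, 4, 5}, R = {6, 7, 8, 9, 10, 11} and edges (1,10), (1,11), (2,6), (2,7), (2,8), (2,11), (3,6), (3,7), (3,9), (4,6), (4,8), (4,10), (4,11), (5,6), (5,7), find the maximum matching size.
5 (matching: (1,11), (2,8), (3,9), (4,10), (5,7); upper bound min(|L|,|R|) = min(5,6) = 5)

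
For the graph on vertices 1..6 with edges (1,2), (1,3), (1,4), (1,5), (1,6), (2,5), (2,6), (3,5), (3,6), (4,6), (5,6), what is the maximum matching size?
3 (matching: (1,4), (2,6), (3,5); upper bound floor(n/2) = floor(6/2) = 3)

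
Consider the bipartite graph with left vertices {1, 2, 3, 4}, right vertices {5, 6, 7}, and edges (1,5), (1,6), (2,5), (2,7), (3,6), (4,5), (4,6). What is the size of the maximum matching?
3 (matching: (1,6), (2,7), (4,5); upper bound min(|L|,|R|) = min(4,3) = 3)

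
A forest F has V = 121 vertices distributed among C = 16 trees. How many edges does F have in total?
105 (Each of the 16 component trees on V_i vertices has V_i - 1 edges; summing gives V - C = 121 - 16 = 105)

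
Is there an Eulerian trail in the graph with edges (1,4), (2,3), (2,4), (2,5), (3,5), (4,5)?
No (4 vertices have odd degree: {1, 2, 4, 5}; Eulerian path requires 0 or 2)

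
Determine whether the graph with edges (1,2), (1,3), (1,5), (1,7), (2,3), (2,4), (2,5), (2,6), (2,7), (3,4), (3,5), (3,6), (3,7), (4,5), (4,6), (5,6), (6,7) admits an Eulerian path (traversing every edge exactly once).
Yes (the graph is connected and exactly 2 vertices have odd degree: {5, 6}; any Eulerian path must start and end at those)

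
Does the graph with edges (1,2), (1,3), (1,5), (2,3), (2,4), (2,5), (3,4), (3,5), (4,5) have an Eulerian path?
Yes (the graph is connected and exactly 2 vertices have odd degree: {1, 4}; any Eulerian path must start and end at those)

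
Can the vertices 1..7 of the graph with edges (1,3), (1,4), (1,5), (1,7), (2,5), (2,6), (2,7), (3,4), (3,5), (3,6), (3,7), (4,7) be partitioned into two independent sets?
No (odd cycle of length 3: 3 -> 1 -> 5 -> 3)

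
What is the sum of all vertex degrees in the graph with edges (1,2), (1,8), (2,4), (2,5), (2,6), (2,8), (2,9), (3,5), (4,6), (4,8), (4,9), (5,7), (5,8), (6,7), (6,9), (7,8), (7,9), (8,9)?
36 (handshake: sum of degrees = 2|E| = 2 x 18 = 36)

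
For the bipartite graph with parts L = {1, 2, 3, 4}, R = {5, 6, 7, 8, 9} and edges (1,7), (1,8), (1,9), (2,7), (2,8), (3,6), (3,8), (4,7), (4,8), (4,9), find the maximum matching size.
4 (matching: (1,9), (2,8), (3,6), (4,7); upper bound min(|L|,|R|) = min(4,5) = 4)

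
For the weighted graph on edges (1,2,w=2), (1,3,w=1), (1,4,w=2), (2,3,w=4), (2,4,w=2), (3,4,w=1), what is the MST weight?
4 (MST edges: (1,2,w=2), (1,3,w=1), (3,4,w=1); sum of weights 2 + 1 + 1 = 4)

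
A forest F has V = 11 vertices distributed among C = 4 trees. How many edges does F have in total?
7 (Each of the 4 component trees on V_i vertices has V_i - 1 edges; summing gives V - C = 11 - 4 = 7)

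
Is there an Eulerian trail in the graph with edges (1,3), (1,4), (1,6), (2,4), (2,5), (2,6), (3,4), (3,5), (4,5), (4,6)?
No (6 vertices have odd degree: {1, 2, 3, 4, 5, 6}; Eulerian path requires 0 or 2)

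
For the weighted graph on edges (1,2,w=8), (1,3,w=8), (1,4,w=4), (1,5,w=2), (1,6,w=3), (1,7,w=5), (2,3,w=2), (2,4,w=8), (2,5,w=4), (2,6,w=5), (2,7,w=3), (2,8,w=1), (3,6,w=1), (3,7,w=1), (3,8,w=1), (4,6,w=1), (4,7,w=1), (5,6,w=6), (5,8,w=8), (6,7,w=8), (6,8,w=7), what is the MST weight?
10 (MST edges: (1,5,w=2), (1,6,w=3), (2,8,w=1), (3,6,w=1), (3,7,w=1), (3,8,w=1), (4,7,w=1); sum of weights 2 + 3 + 1 + 1 + 1 + 1 + 1 = 10)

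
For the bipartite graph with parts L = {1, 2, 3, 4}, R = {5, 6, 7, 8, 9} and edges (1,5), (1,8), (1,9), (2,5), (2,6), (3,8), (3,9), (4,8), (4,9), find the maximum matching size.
4 (matching: (1,5), (2,6), (3,8), (4,9); upper bound min(|L|,|R|) = min(4,5) = 4)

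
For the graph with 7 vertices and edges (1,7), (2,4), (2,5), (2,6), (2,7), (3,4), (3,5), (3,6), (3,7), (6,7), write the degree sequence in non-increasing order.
[4, 4, 4, 3, 2, 2, 1] (degrees: deg(1)=1, deg(2)=4, deg(3)=4, deg(4)=2, deg(5)=2, deg(6)=3, deg(7)=4)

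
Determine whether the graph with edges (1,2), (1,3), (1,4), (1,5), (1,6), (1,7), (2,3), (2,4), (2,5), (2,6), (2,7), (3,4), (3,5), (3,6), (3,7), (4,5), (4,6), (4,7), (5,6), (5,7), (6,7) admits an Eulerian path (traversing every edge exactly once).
Yes — and in fact it has an Eulerian circuit (the graph is connected and all 7 vertices have even degree)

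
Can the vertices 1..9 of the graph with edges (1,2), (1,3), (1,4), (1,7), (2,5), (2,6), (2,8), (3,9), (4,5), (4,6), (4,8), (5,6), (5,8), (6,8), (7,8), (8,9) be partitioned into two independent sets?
No (odd cycle of length 3: 6 -> 2 -> 5 -> 6)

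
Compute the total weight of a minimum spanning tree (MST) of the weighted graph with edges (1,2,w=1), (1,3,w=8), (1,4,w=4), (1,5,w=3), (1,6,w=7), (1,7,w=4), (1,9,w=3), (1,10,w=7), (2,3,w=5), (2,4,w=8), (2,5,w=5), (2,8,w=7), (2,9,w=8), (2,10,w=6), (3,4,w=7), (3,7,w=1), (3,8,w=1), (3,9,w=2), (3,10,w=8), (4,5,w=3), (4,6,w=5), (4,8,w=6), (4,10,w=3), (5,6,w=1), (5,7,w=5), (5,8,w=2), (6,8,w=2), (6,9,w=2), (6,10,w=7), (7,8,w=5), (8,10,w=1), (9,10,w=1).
14 (MST edges: (1,2,w=1), (1,5,w=3), (3,7,w=1), (3,8,w=1), (4,10,w=3), (5,6,w=1), (5,8,w=2), (8,10,w=1), (9,10,w=1); sum of weights 1 + 3 + 1 + 1 + 3 + 1 + 2 + 1 + 1 = 14)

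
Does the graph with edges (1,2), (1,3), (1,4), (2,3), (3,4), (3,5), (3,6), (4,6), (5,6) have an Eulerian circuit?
No (4 vertices have odd degree: {1, 3, 4, 6}; Eulerian circuit requires 0)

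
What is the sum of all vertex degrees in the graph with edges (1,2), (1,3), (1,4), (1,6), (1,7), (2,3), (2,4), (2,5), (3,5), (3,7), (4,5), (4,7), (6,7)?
26 (handshake: sum of degrees = 2|E| = 2 x 13 = 26)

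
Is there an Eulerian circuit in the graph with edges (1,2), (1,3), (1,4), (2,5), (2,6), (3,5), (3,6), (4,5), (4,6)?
No (6 vertices have odd degree: {1, 2, 3, 4, 5, 6}; Eulerian circuit requires 0)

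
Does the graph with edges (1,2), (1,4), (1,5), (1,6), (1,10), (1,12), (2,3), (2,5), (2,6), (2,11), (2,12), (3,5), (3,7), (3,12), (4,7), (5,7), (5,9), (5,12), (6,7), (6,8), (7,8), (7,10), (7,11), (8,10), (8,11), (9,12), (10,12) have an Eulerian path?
Yes (the graph is connected and exactly 2 vertices have odd degree: {7, 11}; any Eulerian path must start and end at those)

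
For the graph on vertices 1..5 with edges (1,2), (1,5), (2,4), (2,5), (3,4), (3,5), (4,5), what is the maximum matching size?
2 (matching: (1,5), (3,4); upper bound floor(n/2) = floor(5/2) = 2)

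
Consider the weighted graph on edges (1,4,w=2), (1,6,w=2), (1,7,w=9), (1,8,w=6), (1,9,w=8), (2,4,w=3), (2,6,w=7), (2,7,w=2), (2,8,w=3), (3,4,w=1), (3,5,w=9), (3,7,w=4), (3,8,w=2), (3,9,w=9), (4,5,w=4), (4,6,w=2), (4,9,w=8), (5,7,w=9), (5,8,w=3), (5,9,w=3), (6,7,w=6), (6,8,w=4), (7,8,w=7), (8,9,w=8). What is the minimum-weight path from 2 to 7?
2 (path: 2 -> 7; weights 2 = 2)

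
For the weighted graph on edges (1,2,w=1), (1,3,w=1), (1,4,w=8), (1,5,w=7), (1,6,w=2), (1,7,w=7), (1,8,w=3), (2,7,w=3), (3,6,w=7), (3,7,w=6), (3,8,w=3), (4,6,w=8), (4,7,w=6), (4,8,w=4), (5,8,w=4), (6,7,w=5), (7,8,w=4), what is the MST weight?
18 (MST edges: (1,2,w=1), (1,3,w=1), (1,6,w=2), (1,8,w=3), (2,7,w=3), (4,8,w=4), (5,8,w=4); sum of weights 1 + 1 + 2 + 3 + 3 + 4 + 4 = 18)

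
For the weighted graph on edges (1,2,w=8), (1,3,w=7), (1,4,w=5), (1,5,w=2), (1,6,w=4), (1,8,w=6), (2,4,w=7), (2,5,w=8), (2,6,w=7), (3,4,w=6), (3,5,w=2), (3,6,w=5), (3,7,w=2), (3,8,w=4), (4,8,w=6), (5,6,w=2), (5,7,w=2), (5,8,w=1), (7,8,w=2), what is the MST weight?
21 (MST edges: (1,4,w=5), (1,5,w=2), (2,4,w=7), (3,5,w=2), (3,7,w=2), (5,6,w=2), (5,8,w=1); sum of weights 5 + 2 + 7 + 2 + 2 + 2 + 1 = 21)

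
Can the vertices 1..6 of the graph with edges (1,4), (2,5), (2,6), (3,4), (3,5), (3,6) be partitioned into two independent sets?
Yes. Partition: {1, 2, 3}, {4, 5, 6}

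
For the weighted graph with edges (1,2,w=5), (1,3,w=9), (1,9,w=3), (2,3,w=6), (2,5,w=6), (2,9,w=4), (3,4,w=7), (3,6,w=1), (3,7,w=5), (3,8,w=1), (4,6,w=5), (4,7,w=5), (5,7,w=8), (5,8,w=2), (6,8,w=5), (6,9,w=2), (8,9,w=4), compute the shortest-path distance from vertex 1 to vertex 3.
6 (path: 1 -> 9 -> 6 -> 3; weights 3 + 2 + 1 = 6)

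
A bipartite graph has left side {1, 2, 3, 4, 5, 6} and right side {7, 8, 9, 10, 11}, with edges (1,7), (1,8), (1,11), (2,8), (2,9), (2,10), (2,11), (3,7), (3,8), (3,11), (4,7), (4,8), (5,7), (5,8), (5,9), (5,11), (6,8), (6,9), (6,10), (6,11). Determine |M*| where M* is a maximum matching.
5 (matching: (1,11), (2,10), (3,8), (4,7), (5,9); upper bound min(|L|,|R|) = min(6,5) = 5)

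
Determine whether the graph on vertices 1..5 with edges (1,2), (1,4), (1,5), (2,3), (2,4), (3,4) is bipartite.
No (odd cycle of length 3: 4 -> 1 -> 2 -> 4)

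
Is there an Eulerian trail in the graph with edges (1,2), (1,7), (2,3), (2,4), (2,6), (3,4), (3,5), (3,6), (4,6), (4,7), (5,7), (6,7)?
Yes — and in fact it has an Eulerian circuit (the graph is connected and all 7 vertices have even degree)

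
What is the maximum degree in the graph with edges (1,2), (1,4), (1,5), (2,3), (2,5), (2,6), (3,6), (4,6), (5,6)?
4 (attained at vertices 2, 6)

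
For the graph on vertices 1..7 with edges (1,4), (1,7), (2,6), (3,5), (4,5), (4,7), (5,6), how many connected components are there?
1 (components: {1, 2, 3, 4, 5, 6, 7})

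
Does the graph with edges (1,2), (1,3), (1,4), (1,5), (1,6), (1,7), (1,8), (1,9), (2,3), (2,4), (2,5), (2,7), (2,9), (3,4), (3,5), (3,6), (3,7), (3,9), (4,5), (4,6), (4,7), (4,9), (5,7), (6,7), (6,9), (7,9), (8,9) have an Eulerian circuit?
No (6 vertices have odd degree: {3, 4, 5, 6, 7, 9}; Eulerian circuit requires 0)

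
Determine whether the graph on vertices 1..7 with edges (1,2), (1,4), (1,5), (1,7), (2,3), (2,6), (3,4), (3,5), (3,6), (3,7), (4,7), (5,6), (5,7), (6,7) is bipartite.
No (odd cycle of length 3: 7 -> 1 -> 4 -> 7)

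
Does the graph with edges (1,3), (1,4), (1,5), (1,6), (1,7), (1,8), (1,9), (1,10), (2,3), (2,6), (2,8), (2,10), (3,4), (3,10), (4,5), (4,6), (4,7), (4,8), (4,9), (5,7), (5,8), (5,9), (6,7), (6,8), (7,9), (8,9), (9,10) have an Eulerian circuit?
No (4 vertices have odd degree: {4, 5, 6, 7}; Eulerian circuit requires 0)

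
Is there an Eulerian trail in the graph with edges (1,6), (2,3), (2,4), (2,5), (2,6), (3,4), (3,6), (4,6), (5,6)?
No (4 vertices have odd degree: {1, 3, 4, 6}; Eulerian path requires 0 or 2)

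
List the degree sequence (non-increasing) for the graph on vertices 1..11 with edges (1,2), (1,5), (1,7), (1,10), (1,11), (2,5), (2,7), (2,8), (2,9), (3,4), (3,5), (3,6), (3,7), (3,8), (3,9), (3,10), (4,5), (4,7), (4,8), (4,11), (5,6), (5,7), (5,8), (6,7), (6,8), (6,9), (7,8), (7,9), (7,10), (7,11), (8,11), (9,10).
[10, 7, 7, 7, 5, 5, 5, 5, 5, 4, 4] (degrees: deg(1)=5, deg(2)=5, deg(3)=7, deg(4)=5, deg(5)=7, deg(6)=5, deg(7)=10, deg(8)=7, deg(9)=5, deg(10)=4, deg(11)=4)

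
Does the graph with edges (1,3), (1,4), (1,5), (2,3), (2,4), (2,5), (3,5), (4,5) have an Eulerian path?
No (4 vertices have odd degree: {1, 2, 3, 4}; Eulerian path requires 0 or 2)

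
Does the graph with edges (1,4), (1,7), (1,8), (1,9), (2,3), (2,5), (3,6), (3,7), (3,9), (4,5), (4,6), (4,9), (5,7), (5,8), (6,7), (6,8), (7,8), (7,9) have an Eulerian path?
Yes — and in fact it has an Eulerian circuit (the graph is connected and all 9 vertices have even degree)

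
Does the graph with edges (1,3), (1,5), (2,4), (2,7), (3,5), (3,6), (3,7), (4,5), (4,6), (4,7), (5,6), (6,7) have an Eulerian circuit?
Yes (the graph is connected and all 7 vertices have even degree)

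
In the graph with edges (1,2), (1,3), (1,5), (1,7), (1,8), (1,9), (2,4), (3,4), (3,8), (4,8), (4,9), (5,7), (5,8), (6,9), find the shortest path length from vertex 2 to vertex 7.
2 (path: 2 -> 1 -> 7, 2 edges)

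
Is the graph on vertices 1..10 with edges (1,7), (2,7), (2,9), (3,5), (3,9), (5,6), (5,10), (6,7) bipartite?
Yes. Partition: {1, 2, 3, 4, 6, 8, 10}, {5, 7, 9}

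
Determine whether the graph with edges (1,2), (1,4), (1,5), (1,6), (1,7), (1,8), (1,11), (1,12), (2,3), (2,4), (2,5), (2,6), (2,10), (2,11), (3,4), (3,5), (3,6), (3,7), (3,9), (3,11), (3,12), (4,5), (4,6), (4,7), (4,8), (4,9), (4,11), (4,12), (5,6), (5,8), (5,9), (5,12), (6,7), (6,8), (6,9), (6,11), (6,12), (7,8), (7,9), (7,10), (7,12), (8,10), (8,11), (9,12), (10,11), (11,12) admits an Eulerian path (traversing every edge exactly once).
Yes (the graph is connected and exactly 2 vertices have odd degree: {2, 8}; any Eulerian path must start and end at those)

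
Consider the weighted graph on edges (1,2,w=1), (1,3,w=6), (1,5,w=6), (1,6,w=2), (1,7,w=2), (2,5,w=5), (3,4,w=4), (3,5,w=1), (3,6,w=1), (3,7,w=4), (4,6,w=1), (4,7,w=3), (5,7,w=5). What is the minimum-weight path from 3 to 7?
4 (path: 3 -> 7; weights 4 = 4)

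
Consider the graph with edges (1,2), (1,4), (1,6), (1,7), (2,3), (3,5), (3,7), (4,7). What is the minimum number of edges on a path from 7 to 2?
2 (path: 7 -> 1 -> 2, 2 edges)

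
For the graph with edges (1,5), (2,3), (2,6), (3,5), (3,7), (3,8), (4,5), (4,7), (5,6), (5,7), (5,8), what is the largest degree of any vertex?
6 (attained at vertex 5)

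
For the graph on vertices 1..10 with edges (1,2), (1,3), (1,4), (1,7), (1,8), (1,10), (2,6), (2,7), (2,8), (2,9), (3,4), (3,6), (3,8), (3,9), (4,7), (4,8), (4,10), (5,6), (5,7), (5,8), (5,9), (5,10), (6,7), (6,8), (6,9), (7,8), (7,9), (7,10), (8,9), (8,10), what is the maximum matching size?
5 (matching: (1,8), (2,6), (3,9), (4,7), (5,10); upper bound floor(n/2) = floor(10/2) = 5)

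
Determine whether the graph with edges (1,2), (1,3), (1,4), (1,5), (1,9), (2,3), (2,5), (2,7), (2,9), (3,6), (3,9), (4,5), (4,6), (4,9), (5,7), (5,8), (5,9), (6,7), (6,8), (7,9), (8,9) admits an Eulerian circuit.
No (4 vertices have odd degree: {1, 2, 8, 9}; Eulerian circuit requires 0)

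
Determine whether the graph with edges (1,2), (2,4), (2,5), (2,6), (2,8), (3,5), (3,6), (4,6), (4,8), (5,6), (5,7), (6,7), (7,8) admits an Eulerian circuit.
No (6 vertices have odd degree: {1, 2, 4, 6, 7, 8}; Eulerian circuit requires 0)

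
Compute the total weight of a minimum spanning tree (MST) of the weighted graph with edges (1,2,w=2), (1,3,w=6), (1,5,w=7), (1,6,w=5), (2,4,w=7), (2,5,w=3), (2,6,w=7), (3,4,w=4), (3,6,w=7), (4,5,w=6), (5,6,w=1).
16 (MST edges: (1,2,w=2), (1,3,w=6), (2,5,w=3), (3,4,w=4), (5,6,w=1); sum of weights 2 + 6 + 3 + 4 + 1 = 16)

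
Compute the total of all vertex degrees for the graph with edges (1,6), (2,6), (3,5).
6 (handshake: sum of degrees = 2|E| = 2 x 3 = 6)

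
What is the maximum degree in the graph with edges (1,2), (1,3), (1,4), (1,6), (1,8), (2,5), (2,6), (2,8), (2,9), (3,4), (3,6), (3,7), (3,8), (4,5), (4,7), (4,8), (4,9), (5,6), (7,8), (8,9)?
6 (attained at vertices 4, 8)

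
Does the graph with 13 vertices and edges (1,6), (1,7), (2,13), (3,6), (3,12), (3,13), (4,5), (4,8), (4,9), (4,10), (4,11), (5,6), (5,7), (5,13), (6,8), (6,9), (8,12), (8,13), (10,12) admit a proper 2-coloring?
Yes. Partition: {1, 2, 3, 5, 8, 9, 10, 11}, {4, 6, 7, 12, 13}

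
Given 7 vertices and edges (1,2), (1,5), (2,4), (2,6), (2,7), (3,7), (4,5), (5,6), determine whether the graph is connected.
Yes (BFS from 1 visits [1, 2, 5, 4, 6, 7, 3] — all 7 vertices reached)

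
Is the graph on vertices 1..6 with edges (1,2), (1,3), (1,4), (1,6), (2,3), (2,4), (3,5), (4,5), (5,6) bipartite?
No (odd cycle of length 3: 4 -> 1 -> 2 -> 4)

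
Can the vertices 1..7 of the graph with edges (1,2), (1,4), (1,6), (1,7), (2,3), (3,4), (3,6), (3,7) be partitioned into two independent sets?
Yes. Partition: {1, 3, 5}, {2, 4, 6, 7}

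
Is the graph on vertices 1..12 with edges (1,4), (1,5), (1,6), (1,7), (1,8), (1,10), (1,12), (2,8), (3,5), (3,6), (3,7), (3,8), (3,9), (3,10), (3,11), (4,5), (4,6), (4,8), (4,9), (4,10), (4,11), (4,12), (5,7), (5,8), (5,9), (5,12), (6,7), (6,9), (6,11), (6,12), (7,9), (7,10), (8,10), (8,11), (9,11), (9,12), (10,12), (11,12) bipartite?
No (odd cycle of length 3: 10 -> 1 -> 8 -> 10)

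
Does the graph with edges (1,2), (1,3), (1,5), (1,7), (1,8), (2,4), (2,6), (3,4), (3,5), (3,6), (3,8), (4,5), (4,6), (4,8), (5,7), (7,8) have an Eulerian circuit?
No (6 vertices have odd degree: {1, 2, 3, 4, 6, 7}; Eulerian circuit requires 0)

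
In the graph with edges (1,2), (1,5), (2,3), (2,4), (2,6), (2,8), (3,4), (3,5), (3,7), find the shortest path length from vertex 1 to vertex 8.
2 (path: 1 -> 2 -> 8, 2 edges)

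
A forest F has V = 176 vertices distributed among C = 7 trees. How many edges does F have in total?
169 (Each of the 7 component trees on V_i vertices has V_i - 1 edges; summing gives V - C = 176 - 7 = 169)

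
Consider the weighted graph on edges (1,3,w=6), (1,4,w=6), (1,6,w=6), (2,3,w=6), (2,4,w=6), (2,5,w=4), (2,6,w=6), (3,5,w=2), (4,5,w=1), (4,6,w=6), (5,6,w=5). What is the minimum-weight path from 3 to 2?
6 (path: 3 -> 2; weights 6 = 6)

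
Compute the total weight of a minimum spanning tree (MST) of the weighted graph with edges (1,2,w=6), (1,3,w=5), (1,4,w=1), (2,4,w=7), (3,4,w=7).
12 (MST edges: (1,2,w=6), (1,3,w=5), (1,4,w=1); sum of weights 6 + 5 + 1 = 12)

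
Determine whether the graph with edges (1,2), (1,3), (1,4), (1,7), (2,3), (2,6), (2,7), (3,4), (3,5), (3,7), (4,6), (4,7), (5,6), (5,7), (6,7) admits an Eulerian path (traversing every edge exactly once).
Yes (the graph is connected and exactly 2 vertices have odd degree: {3, 5}; any Eulerian path must start and end at those)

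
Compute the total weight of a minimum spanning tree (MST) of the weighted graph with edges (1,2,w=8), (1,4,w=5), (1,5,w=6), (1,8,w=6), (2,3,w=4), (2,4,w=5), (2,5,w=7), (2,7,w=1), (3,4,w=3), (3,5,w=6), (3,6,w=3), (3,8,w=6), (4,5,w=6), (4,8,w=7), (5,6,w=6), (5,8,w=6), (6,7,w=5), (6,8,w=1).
23 (MST edges: (1,4,w=5), (1,5,w=6), (2,3,w=4), (2,7,w=1), (3,4,w=3), (3,6,w=3), (6,8,w=1); sum of weights 5 + 6 + 4 + 1 + 3 + 3 + 1 = 23)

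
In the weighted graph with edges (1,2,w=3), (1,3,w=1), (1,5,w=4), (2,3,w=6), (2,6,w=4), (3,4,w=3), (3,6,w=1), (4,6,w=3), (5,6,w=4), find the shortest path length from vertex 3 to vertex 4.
3 (path: 3 -> 4; weights 3 = 3)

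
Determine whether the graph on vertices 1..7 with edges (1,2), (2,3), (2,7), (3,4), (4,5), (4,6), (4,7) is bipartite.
Yes. Partition: {1, 3, 5, 6, 7}, {2, 4}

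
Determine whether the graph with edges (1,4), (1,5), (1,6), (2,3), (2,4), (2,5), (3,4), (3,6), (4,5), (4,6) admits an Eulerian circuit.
No (6 vertices have odd degree: {1, 2, 3, 4, 5, 6}; Eulerian circuit requires 0)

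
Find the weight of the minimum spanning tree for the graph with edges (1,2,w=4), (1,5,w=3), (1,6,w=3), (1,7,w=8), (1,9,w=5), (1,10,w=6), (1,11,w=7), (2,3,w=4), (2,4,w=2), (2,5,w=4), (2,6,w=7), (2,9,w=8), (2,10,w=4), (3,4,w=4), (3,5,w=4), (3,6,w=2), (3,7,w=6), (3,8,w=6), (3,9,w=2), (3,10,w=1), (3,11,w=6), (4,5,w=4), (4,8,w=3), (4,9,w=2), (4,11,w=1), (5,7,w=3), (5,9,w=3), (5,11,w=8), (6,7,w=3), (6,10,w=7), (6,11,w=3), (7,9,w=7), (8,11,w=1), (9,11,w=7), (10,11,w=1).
19 (MST edges: (1,5,w=3), (1,6,w=3), (2,4,w=2), (3,6,w=2), (3,9,w=2), (3,10,w=1), (4,11,w=1), (5,7,w=3), (8,11,w=1), (10,11,w=1); sum of weights 3 + 3 + 2 + 2 + 2 + 1 + 1 + 3 + 1 + 1 = 19)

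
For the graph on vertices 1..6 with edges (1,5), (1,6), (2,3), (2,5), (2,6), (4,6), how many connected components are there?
1 (components: {1, 2, 3, 4, 5, 6})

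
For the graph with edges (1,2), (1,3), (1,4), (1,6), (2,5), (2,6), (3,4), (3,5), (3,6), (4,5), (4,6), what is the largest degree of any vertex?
4 (attained at vertices 1, 3, 4, 6)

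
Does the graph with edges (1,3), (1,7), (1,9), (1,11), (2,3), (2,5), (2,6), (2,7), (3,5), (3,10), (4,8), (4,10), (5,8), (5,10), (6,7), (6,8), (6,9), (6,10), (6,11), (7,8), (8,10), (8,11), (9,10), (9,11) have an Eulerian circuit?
Yes (the graph is connected and all 11 vertices have even degree)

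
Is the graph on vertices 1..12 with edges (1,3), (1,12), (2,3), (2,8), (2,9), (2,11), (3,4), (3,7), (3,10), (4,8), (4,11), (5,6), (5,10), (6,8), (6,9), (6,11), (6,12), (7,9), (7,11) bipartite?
Yes. Partition: {1, 2, 4, 6, 7, 10}, {3, 5, 8, 9, 11, 12}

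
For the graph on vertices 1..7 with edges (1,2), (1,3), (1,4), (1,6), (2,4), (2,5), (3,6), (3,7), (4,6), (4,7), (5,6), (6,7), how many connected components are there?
1 (components: {1, 2, 3, 4, 5, 6, 7})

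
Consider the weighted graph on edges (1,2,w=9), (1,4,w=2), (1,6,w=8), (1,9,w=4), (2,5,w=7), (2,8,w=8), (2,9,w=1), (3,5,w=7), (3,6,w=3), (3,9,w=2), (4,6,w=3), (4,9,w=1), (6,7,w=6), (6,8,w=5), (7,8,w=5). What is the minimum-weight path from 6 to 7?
6 (path: 6 -> 7; weights 6 = 6)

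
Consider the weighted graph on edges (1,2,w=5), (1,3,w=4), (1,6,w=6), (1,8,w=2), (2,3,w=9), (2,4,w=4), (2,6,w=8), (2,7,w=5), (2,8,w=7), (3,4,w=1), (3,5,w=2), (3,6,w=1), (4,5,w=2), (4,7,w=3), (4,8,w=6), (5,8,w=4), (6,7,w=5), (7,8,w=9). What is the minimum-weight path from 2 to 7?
5 (path: 2 -> 7; weights 5 = 5)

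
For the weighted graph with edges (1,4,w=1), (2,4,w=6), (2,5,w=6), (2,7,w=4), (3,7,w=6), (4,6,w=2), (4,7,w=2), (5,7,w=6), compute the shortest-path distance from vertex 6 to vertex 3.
10 (path: 6 -> 4 -> 7 -> 3; weights 2 + 2 + 6 = 10)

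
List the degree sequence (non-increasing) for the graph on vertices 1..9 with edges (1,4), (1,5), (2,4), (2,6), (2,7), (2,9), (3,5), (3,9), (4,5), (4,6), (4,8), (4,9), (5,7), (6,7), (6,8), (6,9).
[6, 5, 4, 4, 4, 3, 2, 2, 2] (degrees: deg(1)=2, deg(2)=4, deg(3)=2, deg(4)=6, deg(5)=4, deg(6)=5, deg(7)=3, deg(8)=2, deg(9)=4)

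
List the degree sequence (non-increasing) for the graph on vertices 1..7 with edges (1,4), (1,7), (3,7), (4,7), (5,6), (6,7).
[4, 2, 2, 2, 1, 1, 0] (degrees: deg(1)=2, deg(2)=0, deg(3)=1, deg(4)=2, deg(5)=1, deg(6)=2, deg(7)=4)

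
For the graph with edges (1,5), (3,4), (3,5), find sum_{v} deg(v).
6 (handshake: sum of degrees = 2|E| = 2 x 3 = 6)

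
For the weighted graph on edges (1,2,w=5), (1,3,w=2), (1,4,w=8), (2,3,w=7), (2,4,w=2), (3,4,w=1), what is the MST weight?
5 (MST edges: (1,3,w=2), (2,4,w=2), (3,4,w=1); sum of weights 2 + 2 + 1 = 5)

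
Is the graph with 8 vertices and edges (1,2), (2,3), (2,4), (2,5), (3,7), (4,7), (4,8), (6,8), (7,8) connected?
Yes (BFS from 1 visits [1, 2, 3, 4, 5, 7, 8, 6] — all 8 vertices reached)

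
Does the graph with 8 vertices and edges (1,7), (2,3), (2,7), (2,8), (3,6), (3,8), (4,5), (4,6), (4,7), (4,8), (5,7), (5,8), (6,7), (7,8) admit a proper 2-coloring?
No (odd cycle of length 3: 8 -> 7 -> 4 -> 8)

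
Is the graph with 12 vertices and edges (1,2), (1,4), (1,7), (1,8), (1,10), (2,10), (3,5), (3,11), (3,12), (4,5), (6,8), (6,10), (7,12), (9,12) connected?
Yes (BFS from 1 visits [1, 2, 4, 7, 8, 10, 5, 12, 6, 3, 9, 11] — all 12 vertices reached)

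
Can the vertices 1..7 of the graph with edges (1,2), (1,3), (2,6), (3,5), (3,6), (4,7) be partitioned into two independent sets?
Yes. Partition: {1, 4, 5, 6}, {2, 3, 7}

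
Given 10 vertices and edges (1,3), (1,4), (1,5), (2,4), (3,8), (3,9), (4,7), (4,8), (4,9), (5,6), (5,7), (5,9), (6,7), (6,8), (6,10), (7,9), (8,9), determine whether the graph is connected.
Yes (BFS from 1 visits [1, 3, 4, 5, 8, 9, 2, 7, 6, 10] — all 10 vertices reached)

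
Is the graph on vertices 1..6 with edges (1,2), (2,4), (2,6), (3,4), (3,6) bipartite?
Yes. Partition: {1, 4, 5, 6}, {2, 3}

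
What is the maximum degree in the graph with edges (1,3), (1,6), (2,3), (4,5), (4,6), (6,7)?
3 (attained at vertex 6)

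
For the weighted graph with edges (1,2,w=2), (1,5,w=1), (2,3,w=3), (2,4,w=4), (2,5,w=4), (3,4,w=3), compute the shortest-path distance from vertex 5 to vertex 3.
6 (path: 5 -> 1 -> 2 -> 3; weights 1 + 2 + 3 = 6)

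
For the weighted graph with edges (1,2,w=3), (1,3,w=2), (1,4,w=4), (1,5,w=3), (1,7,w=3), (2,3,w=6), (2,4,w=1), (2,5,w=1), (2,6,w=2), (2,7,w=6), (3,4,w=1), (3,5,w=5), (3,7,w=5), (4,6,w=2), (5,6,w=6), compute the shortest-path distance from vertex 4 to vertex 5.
2 (path: 4 -> 2 -> 5; weights 1 + 1 = 2)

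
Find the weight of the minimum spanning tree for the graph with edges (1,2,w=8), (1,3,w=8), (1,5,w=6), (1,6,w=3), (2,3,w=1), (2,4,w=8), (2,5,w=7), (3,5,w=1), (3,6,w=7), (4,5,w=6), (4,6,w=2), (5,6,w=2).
9 (MST edges: (1,6,w=3), (2,3,w=1), (3,5,w=1), (4,6,w=2), (5,6,w=2); sum of weights 3 + 1 + 1 + 2 + 2 = 9)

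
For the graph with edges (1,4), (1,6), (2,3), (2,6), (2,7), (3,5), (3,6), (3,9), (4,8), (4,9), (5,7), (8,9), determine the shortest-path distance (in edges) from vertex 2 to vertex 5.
2 (path: 2 -> 3 -> 5, 2 edges)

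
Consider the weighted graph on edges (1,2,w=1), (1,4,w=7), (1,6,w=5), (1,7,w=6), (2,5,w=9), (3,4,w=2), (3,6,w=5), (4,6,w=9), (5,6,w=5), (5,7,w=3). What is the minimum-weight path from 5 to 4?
12 (path: 5 -> 6 -> 3 -> 4; weights 5 + 5 + 2 = 12)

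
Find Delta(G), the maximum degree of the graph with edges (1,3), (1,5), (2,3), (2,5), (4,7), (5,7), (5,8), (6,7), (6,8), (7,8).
4 (attained at vertices 5, 7)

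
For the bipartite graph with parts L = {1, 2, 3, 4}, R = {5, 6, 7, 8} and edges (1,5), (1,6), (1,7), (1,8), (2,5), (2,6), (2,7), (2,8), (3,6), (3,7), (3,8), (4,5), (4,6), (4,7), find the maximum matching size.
4 (matching: (1,8), (2,7), (3,6), (4,5); upper bound min(|L|,|R|) = min(4,4) = 4)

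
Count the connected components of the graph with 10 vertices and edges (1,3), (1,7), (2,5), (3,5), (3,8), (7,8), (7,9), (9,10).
3 (components: {1, 2, 3, 5, 7, 8, 9, 10}, {4}, {6})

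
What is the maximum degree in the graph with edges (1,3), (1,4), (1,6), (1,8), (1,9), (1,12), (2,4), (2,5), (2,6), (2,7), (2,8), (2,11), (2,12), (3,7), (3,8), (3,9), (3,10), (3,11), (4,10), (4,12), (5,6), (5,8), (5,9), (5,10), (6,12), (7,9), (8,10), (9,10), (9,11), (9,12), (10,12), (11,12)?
7 (attained at vertices 2, 9, 12)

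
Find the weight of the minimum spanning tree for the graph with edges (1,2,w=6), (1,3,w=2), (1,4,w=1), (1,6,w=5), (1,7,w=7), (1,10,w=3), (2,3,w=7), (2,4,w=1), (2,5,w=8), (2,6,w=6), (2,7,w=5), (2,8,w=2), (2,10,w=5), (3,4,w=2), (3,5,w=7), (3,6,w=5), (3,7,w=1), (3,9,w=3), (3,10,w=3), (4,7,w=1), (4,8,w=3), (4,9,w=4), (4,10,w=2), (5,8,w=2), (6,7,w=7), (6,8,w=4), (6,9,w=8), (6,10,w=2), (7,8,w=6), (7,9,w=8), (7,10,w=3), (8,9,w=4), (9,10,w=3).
15 (MST edges: (1,4,w=1), (2,4,w=1), (2,8,w=2), (3,7,w=1), (3,9,w=3), (4,7,w=1), (4,10,w=2), (5,8,w=2), (6,10,w=2); sum of weights 1 + 1 + 2 + 1 + 3 + 1 + 2 + 2 + 2 = 15)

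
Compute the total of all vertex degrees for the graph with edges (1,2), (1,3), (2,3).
6 (handshake: sum of degrees = 2|E| = 2 x 3 = 6)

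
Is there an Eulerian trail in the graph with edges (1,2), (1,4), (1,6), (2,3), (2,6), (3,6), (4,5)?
No (4 vertices have odd degree: {1, 2, 5, 6}; Eulerian path requires 0 or 2)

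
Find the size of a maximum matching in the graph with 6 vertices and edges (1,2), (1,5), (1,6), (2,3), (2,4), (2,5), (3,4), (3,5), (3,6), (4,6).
3 (matching: (1,6), (2,5), (3,4); upper bound floor(n/2) = floor(6/2) = 3)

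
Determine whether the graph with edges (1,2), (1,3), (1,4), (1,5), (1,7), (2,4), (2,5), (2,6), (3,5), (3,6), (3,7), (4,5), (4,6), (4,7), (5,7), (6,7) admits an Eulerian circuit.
No (4 vertices have odd degree: {1, 4, 5, 7}; Eulerian circuit requires 0)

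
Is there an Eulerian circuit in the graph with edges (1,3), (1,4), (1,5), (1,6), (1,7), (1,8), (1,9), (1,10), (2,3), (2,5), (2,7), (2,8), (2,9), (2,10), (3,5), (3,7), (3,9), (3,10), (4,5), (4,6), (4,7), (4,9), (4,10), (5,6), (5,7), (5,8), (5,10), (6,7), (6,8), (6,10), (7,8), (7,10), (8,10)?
Yes (the graph is connected and all 10 vertices have even degree)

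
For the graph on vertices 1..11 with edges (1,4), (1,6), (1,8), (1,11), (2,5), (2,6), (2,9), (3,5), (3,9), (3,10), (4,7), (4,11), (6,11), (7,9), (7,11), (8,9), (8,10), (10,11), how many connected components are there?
1 (components: {1, 2, 3, 4, 5, 6, 7, 8, 9, 10, 11})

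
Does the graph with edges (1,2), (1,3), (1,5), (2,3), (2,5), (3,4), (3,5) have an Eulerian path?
No (4 vertices have odd degree: {1, 2, 4, 5}; Eulerian path requires 0 or 2)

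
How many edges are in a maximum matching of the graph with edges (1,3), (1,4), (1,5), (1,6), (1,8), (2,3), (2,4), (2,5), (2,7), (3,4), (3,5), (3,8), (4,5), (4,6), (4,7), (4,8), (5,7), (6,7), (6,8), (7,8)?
4 (matching: (1,8), (2,7), (3,5), (4,6); upper bound floor(n/2) = floor(8/2) = 4)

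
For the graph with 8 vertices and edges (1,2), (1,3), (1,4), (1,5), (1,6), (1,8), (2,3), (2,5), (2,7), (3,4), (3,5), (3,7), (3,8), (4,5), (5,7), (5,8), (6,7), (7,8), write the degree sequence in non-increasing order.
[6, 6, 6, 5, 4, 4, 3, 2] (degrees: deg(1)=6, deg(2)=4, deg(3)=6, deg(4)=3, deg(5)=6, deg(6)=2, deg(7)=5, deg(8)=4)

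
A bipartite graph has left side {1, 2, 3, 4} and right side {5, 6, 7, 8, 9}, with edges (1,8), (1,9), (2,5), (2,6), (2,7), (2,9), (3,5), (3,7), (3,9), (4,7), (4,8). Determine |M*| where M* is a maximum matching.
4 (matching: (1,9), (2,6), (3,7), (4,8); upper bound min(|L|,|R|) = min(4,5) = 4)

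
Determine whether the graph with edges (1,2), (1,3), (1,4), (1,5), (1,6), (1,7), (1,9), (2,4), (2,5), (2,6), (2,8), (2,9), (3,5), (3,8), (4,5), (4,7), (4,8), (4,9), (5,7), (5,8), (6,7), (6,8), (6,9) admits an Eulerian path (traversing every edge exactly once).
No (4 vertices have odd degree: {1, 3, 6, 8}; Eulerian path requires 0 or 2)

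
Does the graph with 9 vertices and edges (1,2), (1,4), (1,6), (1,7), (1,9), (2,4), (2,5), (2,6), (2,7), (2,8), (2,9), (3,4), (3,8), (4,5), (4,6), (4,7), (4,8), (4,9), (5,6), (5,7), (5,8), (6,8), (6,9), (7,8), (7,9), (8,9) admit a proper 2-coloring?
No (odd cycle of length 3: 2 -> 1 -> 4 -> 2)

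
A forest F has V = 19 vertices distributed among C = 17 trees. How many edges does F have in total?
2 (Each of the 17 component trees on V_i vertices has V_i - 1 edges; summing gives V - C = 19 - 17 = 2)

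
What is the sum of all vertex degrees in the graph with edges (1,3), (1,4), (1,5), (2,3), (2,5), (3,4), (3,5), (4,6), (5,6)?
18 (handshake: sum of degrees = 2|E| = 2 x 9 = 18)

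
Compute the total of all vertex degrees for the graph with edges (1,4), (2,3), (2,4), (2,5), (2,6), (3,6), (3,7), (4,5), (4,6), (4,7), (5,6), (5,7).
24 (handshake: sum of degrees = 2|E| = 2 x 12 = 24)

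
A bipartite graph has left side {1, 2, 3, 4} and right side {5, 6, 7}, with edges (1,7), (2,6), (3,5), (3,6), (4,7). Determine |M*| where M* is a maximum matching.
3 (matching: (1,7), (2,6), (3,5); upper bound min(|L|,|R|) = min(4,3) = 3)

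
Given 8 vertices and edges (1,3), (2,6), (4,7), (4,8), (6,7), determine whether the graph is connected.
No, it has 3 components: {1, 3}, {2, 4, 6, 7, 8}, {5}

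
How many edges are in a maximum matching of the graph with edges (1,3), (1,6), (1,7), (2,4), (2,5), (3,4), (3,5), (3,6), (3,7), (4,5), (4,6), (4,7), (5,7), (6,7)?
3 (matching: (1,7), (2,5), (3,6); upper bound floor(n/2) = floor(7/2) = 3)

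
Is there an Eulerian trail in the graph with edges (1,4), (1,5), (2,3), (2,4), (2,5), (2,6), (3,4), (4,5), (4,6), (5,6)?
Yes (the graph is connected and exactly 2 vertices have odd degree: {4, 6}; any Eulerian path must start and end at those)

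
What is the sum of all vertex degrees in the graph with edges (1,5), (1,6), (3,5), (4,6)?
8 (handshake: sum of degrees = 2|E| = 2 x 4 = 8)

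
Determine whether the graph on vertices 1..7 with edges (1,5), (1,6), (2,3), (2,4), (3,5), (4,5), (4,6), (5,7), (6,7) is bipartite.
Yes. Partition: {1, 3, 4, 7}, {2, 5, 6}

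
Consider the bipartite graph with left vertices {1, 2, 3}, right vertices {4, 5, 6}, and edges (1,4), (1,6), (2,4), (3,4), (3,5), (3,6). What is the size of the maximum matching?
3 (matching: (1,6), (2,4), (3,5); upper bound min(|L|,|R|) = min(3,3) = 3)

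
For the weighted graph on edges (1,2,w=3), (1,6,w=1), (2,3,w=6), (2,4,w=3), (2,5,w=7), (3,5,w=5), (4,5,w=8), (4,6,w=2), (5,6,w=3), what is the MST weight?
14 (MST edges: (1,2,w=3), (1,6,w=1), (3,5,w=5), (4,6,w=2), (5,6,w=3); sum of weights 3 + 1 + 5 + 2 + 3 = 14)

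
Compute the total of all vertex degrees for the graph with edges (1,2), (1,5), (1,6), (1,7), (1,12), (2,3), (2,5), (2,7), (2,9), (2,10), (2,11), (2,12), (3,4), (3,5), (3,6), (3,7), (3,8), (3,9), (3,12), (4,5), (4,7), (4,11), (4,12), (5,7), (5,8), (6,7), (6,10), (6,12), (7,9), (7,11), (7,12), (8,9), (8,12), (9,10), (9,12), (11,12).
72 (handshake: sum of degrees = 2|E| = 2 x 36 = 72)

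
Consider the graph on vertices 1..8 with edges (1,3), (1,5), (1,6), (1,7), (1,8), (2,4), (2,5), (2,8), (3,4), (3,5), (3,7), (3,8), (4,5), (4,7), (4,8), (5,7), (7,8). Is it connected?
Yes (BFS from 1 visits [1, 3, 5, 6, 7, 8, 4, 2] — all 8 vertices reached)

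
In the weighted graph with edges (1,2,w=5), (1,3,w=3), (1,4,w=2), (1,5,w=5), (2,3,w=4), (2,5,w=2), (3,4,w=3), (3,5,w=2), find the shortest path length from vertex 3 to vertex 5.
2 (path: 3 -> 5; weights 2 = 2)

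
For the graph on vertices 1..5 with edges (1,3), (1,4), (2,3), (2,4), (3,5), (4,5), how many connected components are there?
1 (components: {1, 2, 3, 4, 5})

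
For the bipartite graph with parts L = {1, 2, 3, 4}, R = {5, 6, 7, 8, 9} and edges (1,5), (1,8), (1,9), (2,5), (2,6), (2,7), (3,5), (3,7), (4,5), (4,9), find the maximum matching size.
4 (matching: (1,8), (2,6), (3,7), (4,9); upper bound min(|L|,|R|) = min(4,5) = 4)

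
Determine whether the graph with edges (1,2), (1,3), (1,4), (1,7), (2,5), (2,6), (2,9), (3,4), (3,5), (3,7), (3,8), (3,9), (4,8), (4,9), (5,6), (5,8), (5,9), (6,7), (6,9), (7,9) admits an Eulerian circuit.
No (2 vertices have odd degree: {5, 8}; Eulerian circuit requires 0)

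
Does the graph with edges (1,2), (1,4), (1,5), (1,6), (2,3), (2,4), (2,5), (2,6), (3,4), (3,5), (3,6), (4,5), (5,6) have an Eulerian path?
Yes (the graph is connected and exactly 2 vertices have odd degree: {2, 5}; any Eulerian path must start and end at those)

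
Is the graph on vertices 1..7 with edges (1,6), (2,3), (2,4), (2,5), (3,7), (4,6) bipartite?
Yes. Partition: {1, 3, 4, 5}, {2, 6, 7}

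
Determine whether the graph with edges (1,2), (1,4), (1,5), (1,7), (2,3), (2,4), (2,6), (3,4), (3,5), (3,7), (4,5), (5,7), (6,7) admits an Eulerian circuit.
Yes (the graph is connected and all 7 vertices have even degree)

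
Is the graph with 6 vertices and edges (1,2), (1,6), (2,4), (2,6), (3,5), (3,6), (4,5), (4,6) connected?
Yes (BFS from 1 visits [1, 2, 6, 4, 3, 5] — all 6 vertices reached)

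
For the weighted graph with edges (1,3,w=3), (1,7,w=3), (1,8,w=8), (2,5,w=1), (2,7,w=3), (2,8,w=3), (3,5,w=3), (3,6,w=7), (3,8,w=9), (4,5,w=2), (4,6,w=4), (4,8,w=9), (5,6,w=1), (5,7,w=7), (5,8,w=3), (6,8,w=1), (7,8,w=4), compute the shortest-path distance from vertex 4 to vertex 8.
4 (path: 4 -> 5 -> 6 -> 8; weights 2 + 1 + 1 = 4)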